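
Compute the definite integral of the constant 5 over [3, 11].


The integral of a constant k over [a, b] equals k * (b - a).
integral from 3 to 11 of 5 dx
= 5 * (11 - 3)
= 5 * 8
= 40

40


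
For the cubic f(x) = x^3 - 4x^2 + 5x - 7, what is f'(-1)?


Differentiate f(x) = x^3 - 4x^2 + 5x - 7 term by term:
f'(x) = 3x^2 - 8x + 5
Substitute x = -1:
f'(-1) = 3 * (-1)^2 - 8 * (-1) + 5
= 3 + 8 + 5
= 16

16


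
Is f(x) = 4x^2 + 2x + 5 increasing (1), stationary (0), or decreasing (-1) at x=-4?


Compute f'(x) to determine behavior:
f'(x) = 8x + 2
f'(-4) = 8 * (-4) + 2
= -32 + 2
= -30
Since f'(-4) < 0, the function is decreasing (-1)

-1


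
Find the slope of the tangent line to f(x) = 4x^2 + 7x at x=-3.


The slope of the tangent line equals f'(x) at the point.
f(x) = 4x^2 + 7x
f'(x) = 8x + 7
At x = -3:
f'(-3) = 8 * (-3) + 7
= -24 + 7
= -17

-17


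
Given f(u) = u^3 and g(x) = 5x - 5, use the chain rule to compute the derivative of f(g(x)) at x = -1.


Using the chain rule: (f(g(x)))' = f'(g(x)) * g'(x)
First, find g(-1):
g(-1) = 5 * (-1) - 5 = -10
Next, f'(u) = 3u^2
And g'(x) = 5
So f'(g(-1)) * g'(-1)
= 3 * (-10)^2 * 5
= 3 * 100 * 5
= 1500

1500


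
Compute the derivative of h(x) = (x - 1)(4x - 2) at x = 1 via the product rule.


Let u(x) = x - 1 and v(x) = 4x - 2
u'(x) = 1
v'(x) = 4
Product rule: h'(x) = u'(x)*v(x) + u(x)*v'(x)
= 1 * (4x - 2) + (x - 1) * 4
At x = 1:
u(1) = 1 * 1 - 1 = 0
v(1) = 4 * 1 - 2 = 2
h'(1) = 1 * 2 + 0 * 4
= 2 + 0
= 2

2


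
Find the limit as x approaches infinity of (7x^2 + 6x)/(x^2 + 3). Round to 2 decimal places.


For limits at infinity with equal-degree polynomials,
we compare leading coefficients.
Numerator leading term: 7x^2
Denominator leading term: x^2
Divide both by x^2:
lim = (7 + 6/x) / (1 + 3/x^2)
As x -> infinity, the 1/x and 1/x^2 terms vanish:
= 7/1 = 7 = 7.00

7.00


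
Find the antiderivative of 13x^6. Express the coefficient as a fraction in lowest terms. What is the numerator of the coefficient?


Apply the power rule for integration:
integral of ax^n dx = a/(n+1) * x^(n+1) + C
integral of 13x^6 dx
= 13/7 * x^7 + C
The coefficient in lowest terms is 13/7, and its numerator is 13

13


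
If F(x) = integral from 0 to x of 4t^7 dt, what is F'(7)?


By the Fundamental Theorem of Calculus (Part 1):
If F(x) = integral from 0 to x of f(t) dt, then F'(x) = f(x)
Here f(t) = 4t^7
So F'(x) = 4x^7
Evaluate at x = 7:
F'(7) = 4 * 7^7
= 4 * 823543
= 3294172

3294172


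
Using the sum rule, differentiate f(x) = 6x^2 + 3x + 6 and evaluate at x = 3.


Differentiate term by term using power and sum rules:
f(x) = 6x^2 + 3x + 6
f'(x) = 12x + 3
Substitute x = 3:
f'(3) = 12 * 3 + 3
= 36 + 3
= 39

39


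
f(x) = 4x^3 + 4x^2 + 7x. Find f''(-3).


First derivative:
f'(x) = 12x^2 + 8x + 7
Second derivative:
f''(x) = 24x + 8
Substitute x = -3:
f''(-3) = 24 * (-3) + 8
= -72 + 8
= -64

-64


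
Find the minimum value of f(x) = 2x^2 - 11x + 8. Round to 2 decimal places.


For a quadratic f(x) = ax^2 + bx + c with a > 0, the minimum is at the vertex.
Vertex x-coordinate: x = -b/(2a)
x = -(-11) / (2 * 2)
x = 11/4
Substitute back to find the minimum value:
f(11/4) = 2 * (11/4)^2 - 11 * (11/4) + 8
= 121/8 - 121/4 + 8
= -57/8 ≈ -7.13

-7.13


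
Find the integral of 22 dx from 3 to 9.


The integral of a constant k over [a, b] equals k * (b - a).
integral from 3 to 9 of 22 dx
= 22 * (9 - 3)
= 22 * 6
= 132

132


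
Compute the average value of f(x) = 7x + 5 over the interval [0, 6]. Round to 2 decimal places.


Average value = 1/(b-a) * integral from a to b of f(x) dx
First compute the integral of 7x + 5:
F(x) = (7/2)x^2 + 5x
F(6) = 7/2 * 36 + 5 * 6 = 156
F(0) = 7/2 * 0 + 5 * 0 = 0
Integral = 156 - 0 = 156
Average = 156 / (6 - 0) = 156 / 6
= 26 = 26.00

26.00


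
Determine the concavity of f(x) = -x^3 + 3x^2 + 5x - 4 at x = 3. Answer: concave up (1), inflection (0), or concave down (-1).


Concavity is determined by the sign of f''(x).
f(x) = -x^3 + 3x^2 + 5x - 4
f'(x) = -3x^2 + 6x + 5
f''(x) = -6x + 6
f''(3) = -6 * 3 + 6
= -18 + 6
= -12
Since f''(3) < 0, the function is concave down (-1)

-1


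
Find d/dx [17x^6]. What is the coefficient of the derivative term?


We apply the power rule: d/dx [ax^n] = a*n * x^(n-1)
d/dx [17x^6]
= 17 * 6 * x^(6-1)
= 102x^5
The coefficient is 102

102


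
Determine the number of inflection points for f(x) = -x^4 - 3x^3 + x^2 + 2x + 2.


Inflection points occur where f''(x) = 0 and concavity changes.
f(x) = -x^4 - 3x^3 + x^2 + 2x + 2
f'(x) = -4x^3 - 9x^2 + 2x + 2
f''(x) = -12x^2 - 18x + 2
This is a quadratic in x. Use the discriminant to count real roots.
Discriminant = (-18)^2 - 4 * (-12) * 2
= 324 - (-96)
= 420
Since discriminant > 0, f''(x) = 0 has 2 distinct real solutions.
A quadratic with two distinct real roots changes sign at each root, so concavity changes at both.
Number of inflection points: 2

2


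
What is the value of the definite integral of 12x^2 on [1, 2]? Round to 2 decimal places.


Find the antiderivative of 12x^2:
F(x) = 12/3 * x^3
Apply the Fundamental Theorem of Calculus:
F(2) - F(1)
= 12/3 * 2^3 - 12/3 * 1^3
= 12/3 * (8 - 1)
= 12/3 * 7
= 28 = 28.00

28.00


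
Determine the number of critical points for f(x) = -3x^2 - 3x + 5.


Find where f'(x) = 0:
f'(x) = -6x - 3
Set f'(x) = 0:
-6x - 3 = 0
x = 3 / (-6) = -1/2
This is a linear equation in x, so there is exactly one solution.
Number of critical points: 1

1


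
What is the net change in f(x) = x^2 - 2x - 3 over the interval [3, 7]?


Net change = f(b) - f(a)
f(x) = x^2 - 2x - 3
Compute f(7):
f(7) = 1 * 7^2 - 2 * 7 - 3
= 49 - 14 - 3
= 32
Compute f(3):
f(3) = 1 * 3^2 - 2 * 3 - 3
= 9 - 6 - 3
= 0
Net change = 32 - 0 = 32

32


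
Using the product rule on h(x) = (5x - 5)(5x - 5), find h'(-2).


Let u(x) = 5x - 5 and v(x) = 5x - 5
u'(x) = 5
v'(x) = 5
Product rule: h'(x) = u'(x)*v(x) + u(x)*v'(x)
= 5 * (5x - 5) + (5x - 5) * 5
At x = -2:
u(-2) = 5 * (-2) - 5 = -15
v(-2) = 5 * (-2) - 5 = -15
h'(-2) = 5 * (-15) + (-15) * 5
= -75 - 75
= -150

-150


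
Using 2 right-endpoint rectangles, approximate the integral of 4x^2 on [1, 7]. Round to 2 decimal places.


Right Riemann sum uses right endpoints of each subinterval.
Interval: [1, 7], n = 2
dx = (7 - 1) / 2 = 3
Right endpoints: [4, 7]
f values: [64, 196]
Sum = dx * (sum of f values)
= 3 * 260
= 780 = 780.00

780.00


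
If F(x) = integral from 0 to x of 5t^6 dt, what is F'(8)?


By the Fundamental Theorem of Calculus (Part 1):
If F(x) = integral from 0 to x of f(t) dt, then F'(x) = f(x)
Here f(t) = 5t^6
So F'(x) = 5x^6
Evaluate at x = 8:
F'(8) = 5 * 8^6
= 5 * 262144
= 1310720

1310720


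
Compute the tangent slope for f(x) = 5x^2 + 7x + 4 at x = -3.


The slope of the tangent line equals f'(x) at the point.
f(x) = 5x^2 + 7x + 4
f'(x) = 10x + 7
At x = -3:
f'(-3) = 10 * (-3) + 7
= -30 + 7
= -23

-23


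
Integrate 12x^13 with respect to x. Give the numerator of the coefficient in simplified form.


Apply the power rule for integration:
integral of ax^n dx = a/(n+1) * x^(n+1) + C
integral of 12x^13 dx
= 12/14 * x^14 + C
= 6/7 * x^14 + C
The coefficient in lowest terms is 6/7, and its numerator is 6

6


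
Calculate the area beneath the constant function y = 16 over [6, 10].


The area under a constant function y = 16 is a rectangle.
Width = 10 - 6 = 4
Height = 16
Area = width * height
= 4 * 16
= 64

64


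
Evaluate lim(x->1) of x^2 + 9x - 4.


Since polynomials are continuous, we use direct substitution.
lim(x->1) of x^2 + 9x - 4
= 1 * 1^2 + 9 * 1 - 4
= 1 + 9 - 4
= 6

6


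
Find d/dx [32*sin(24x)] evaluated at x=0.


Apply the chain rule to differentiate 32*sin(24x):
d/dx [32*sin(24x)]
= 32 * cos(24x) * d/dx(24x)
= 32 * 24 * cos(24x)
= 768 * cos(24x)
Evaluate at x = 0:
= 768 * cos(0)
= 768 * 1
= 768

768


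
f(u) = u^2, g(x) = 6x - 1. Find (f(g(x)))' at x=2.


Using the chain rule: (f(g(x)))' = f'(g(x)) * g'(x)
First, find g(2):
g(2) = 6 * 2 - 1 = 11
Next, f'(u) = 2u
And g'(x) = 6
So f'(g(2)) * g'(2)
= 2 * 11 * 6
= 132

132


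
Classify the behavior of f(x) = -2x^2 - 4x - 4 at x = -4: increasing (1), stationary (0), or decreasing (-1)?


Compute f'(x) to determine behavior:
f'(x) = -4x - 4
f'(-4) = -4 * (-4) - 4
= 16 - 4
= 12
Since f'(-4) > 0, the function is increasing (1)

1


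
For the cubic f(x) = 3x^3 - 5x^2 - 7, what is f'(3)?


Differentiate f(x) = 3x^3 - 5x^2 - 7 term by term:
f'(x) = 9x^2 - 10x
Substitute x = 3:
f'(3) = 9 * 3^2 - 10 * 3 + 0
= 81 - 30 + 0
= 51

51


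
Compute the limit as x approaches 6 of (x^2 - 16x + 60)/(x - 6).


Direct substitution gives 0/0, so we factor the numerator.
Factor: (x^2 - 16x + 60) = (x - 6)(x - 10)
Cancel the common factor (x - 6):
(x^2 - 16x + 60)/(x - 6) = (x - 10)
Now substitute x = 6:
= (6) - (10) = -4

-4


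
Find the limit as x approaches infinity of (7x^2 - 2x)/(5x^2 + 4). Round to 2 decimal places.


For limits at infinity with equal-degree polynomials,
we compare leading coefficients.
Numerator leading term: 7x^2
Denominator leading term: 5x^2
Divide both by x^2:
lim = (7 - 2/x) / (5 + 4/x^2)
As x -> infinity, the 1/x and 1/x^2 terms vanish:
= 7/5 = 1.40

1.40


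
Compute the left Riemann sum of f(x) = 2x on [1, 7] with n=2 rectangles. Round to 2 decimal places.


Left Riemann sum uses left endpoints of each subinterval.
Interval: [1, 7], n = 2
dx = (7 - 1) / 2 = 3
Left endpoints: [1, 4]
f values: [2, 8]
Sum = dx * (sum of f values)
= 3 * 10
= 30 = 30.00

30.00


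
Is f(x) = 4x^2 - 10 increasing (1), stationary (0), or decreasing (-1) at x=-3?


Compute f'(x) to determine behavior:
f'(x) = 8x
f'(-3) = 8 * (-3) + 0
= -24 + 0
= -24
Since f'(-3) < 0, the function is decreasing (-1)

-1


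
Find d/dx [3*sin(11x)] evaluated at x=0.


Apply the chain rule to differentiate 3*sin(11x):
d/dx [3*sin(11x)]
= 3 * cos(11x) * d/dx(11x)
= 3 * 11 * cos(11x)
= 33 * cos(11x)
Evaluate at x = 0:
= 33 * cos(0)
= 33 * 1
= 33

33


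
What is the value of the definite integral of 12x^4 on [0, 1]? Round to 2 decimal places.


Find the antiderivative of 12x^4:
F(x) = 12/5 * x^5
Apply the Fundamental Theorem of Calculus:
F(1) - F(0)
= 12/5 * 1^5 - 12/5 * 0^5
= 12/5 * (1 - 0)
= 12/5 * 1
= 12/5 = 2.40

2.40


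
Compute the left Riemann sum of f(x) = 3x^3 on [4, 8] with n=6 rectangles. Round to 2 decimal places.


Left Riemann sum uses left endpoints of each subinterval.
Interval: [4, 8], n = 6
dx = (8 - 4) / 6 = 2/3
Left endpoints: [4, 14/3, 16/3, 6, 20/3, 22/3]
f values: [192, 2744/9, 4096/9, 648, 8000/9, 10648/9]
Sum = dx * (sum of f values)
= 2/3 * 3672
= 2448 = 2448.00

2448.00


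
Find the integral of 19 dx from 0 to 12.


The integral of a constant k over [a, b] equals k * (b - a).
integral from 0 to 12 of 19 dx
= 19 * (12 - 0)
= 19 * 12
= 228

228


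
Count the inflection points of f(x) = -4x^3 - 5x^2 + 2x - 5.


Inflection points occur where f''(x) = 0 and concavity changes.
f(x) = -4x^3 - 5x^2 + 2x - 5
f'(x) = -12x^2 - 10x + 2
f''(x) = -24x - 10
Set f''(x) = 0:
-24x - 10 = 0
x = 10 / (-24) = -5/12
Since f''(x) is linear (degree 1), it changes sign at this point.
Therefore there is exactly 1 inflection point.

1


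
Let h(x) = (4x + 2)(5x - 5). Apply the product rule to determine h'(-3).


Let u(x) = 4x + 2 and v(x) = 5x - 5
u'(x) = 4
v'(x) = 5
Product rule: h'(x) = u'(x)*v(x) + u(x)*v'(x)
= 4 * (5x - 5) + (4x + 2) * 5
At x = -3:
u(-3) = 4 * (-3) + 2 = -10
v(-3) = 5 * (-3) - 5 = -20
h'(-3) = 4 * (-20) + (-10) * 5
= -80 - 50
= -130

-130


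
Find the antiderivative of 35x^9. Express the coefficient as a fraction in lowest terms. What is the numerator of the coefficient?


Apply the power rule for integration:
integral of ax^n dx = a/(n+1) * x^(n+1) + C
integral of 35x^9 dx
= 35/10 * x^10 + C
= 7/2 * x^10 + C
The coefficient in lowest terms is 7/2, and its numerator is 7

7


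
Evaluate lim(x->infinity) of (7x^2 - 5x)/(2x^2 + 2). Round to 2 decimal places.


For limits at infinity with equal-degree polynomials,
we compare leading coefficients.
Numerator leading term: 7x^2
Denominator leading term: 2x^2
Divide both by x^2:
lim = (7 - 5/x) / (2 + 2/x^2)
As x -> infinity, the 1/x and 1/x^2 terms vanish:
= 7/2 = 3.50

3.50


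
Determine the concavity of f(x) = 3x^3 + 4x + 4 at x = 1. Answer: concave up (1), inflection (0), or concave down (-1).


Concavity is determined by the sign of f''(x).
f(x) = 3x^3 + 4x + 4
f'(x) = 9x^2 + 4
f''(x) = 18x
f''(1) = 18 * 1 + 0
= 18 + 0
= 18
Since f''(1) > 0, the function is concave up (1)

1


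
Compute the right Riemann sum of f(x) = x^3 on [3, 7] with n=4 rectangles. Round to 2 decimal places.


Right Riemann sum uses right endpoints of each subinterval.
Interval: [3, 7], n = 4
dx = (7 - 3) / 4 = 1
Right endpoints: [4, 5, 6, 7]
f values: [64, 125, 216, 343]
Sum = dx * (sum of f values)
= 1 * 748
= 748 = 748.00

748.00


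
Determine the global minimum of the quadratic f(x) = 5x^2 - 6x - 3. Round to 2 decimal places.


For a quadratic f(x) = ax^2 + bx + c with a > 0, the minimum is at the vertex.
Vertex x-coordinate: x = -b/(2a)
x = -(-6) / (2 * 5)
x = 6/10 = 3/5
Substitute back to find the minimum value:
f(3/5) = 5 * (3/5)^2 - 6 * (3/5) - 3
= 9/5 - 18/5 - 3
= -24/5 = -4.80

-4.80


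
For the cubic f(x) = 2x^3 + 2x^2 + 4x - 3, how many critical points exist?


Find where f'(x) = 0:
f(x) = 2x^3 + 2x^2 + 4x - 3
f'(x) = 6x^2 + 4x + 4
This is a quadratic in x. Use the discriminant to count real roots.
Discriminant = (4)^2 - 4 * 6 * 4
= 16 - 96
= -80
Since discriminant < 0, f'(x) = 0 has no real solutions.
Number of critical points: 0

0


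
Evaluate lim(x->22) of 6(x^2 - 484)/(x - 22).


Direct substitution gives 0/0, so we factor the numerator.
Factor: 6(x^2 - 484) = 6 * (x - 22)(x + 22)
Cancel the common factor (x - 22):
6(x^2 - 484)/(x - 22) = 6 * (x + 22)
Now substitute x = 22:
= 6 * (22 + 22) = 264

264


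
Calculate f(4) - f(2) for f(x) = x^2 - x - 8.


Net change = f(b) - f(a)
f(x) = x^2 - x - 8
Compute f(4):
f(4) = 1 * 4^2 - 1 * 4 - 8
= 16 - 4 - 8
= 4
Compute f(2):
f(2) = 1 * 2^2 - 1 * 2 - 8
= 4 - 2 - 8
= -6
Net change = 4 - (-6) = 10

10


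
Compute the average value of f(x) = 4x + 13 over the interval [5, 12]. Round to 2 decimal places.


Average value = 1/(b-a) * integral from a to b of f(x) dx
First compute the integral of 4x + 13:
F(x) = 2x^2 + 13x
F(12) = 2 * 144 + 13 * 12 = 444
F(5) = 2 * 25 + 13 * 5 = 115
Integral = 444 - 115 = 329
Average = 329 / (12 - 5) = 329 / 7
= 47 = 47.00

47.00


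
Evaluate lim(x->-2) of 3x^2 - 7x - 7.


Since polynomials are continuous, we use direct substitution.
lim(x->-2) of 3x^2 - 7x - 7
= 3 * (-2)^2 - 7 * (-2) - 7
= 12 + 14 - 7
= 19

19


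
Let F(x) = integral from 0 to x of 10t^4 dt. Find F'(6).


By the Fundamental Theorem of Calculus (Part 1):
If F(x) = integral from 0 to x of f(t) dt, then F'(x) = f(x)
Here f(t) = 10t^4
So F'(x) = 10x^4
Evaluate at x = 6:
F'(6) = 10 * 6^4
= 10 * 1296
= 12960

12960


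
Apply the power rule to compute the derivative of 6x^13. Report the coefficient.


We apply the power rule: d/dx [ax^n] = a*n * x^(n-1)
d/dx [6x^13]
= 6 * 13 * x^(13-1)
= 78x^12
The coefficient is 78

78


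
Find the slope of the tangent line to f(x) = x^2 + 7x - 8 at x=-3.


The slope of the tangent line equals f'(x) at the point.
f(x) = x^2 + 7x - 8
f'(x) = 2x + 7
At x = -3:
f'(-3) = 2 * (-3) + 7
= -6 + 7
= 1

1


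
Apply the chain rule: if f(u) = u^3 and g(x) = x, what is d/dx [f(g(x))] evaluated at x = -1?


Using the chain rule: (f(g(x)))' = f'(g(x)) * g'(x)
First, find g(-1):
g(-1) = 1 * (-1) + 0 = -1
Next, f'(u) = 3u^2
And g'(x) = 1
So f'(g(-1)) * g'(-1)
= 3 * (-1)^2 * 1
= 3 * 1 * 1
= 3

3


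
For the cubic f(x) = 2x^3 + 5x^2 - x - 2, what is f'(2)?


Differentiate f(x) = 2x^3 + 5x^2 - x - 2 term by term:
f'(x) = 6x^2 + 10x - 1
Substitute x = 2:
f'(2) = 6 * 2^2 + 10 * 2 - 1
= 24 + 20 - 1
= 43

43


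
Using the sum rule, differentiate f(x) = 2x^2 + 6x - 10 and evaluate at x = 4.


Differentiate term by term using power and sum rules:
f(x) = 2x^2 + 6x - 10
f'(x) = 4x + 6
Substitute x = 4:
f'(4) = 4 * 4 + 6
= 16 + 6
= 22

22


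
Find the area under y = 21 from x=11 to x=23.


The area under a constant function y = 21 is a rectangle.
Width = 23 - 11 = 12
Height = 21
Area = width * height
= 12 * 21
= 252

252


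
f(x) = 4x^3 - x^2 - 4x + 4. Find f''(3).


First derivative:
f'(x) = 12x^2 - 2x - 4
Second derivative:
f''(x) = 24x - 2
Substitute x = 3:
f''(3) = 24 * 3 - 2
= 72 - 2
= 70

70


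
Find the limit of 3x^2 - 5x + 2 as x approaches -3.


Since polynomials are continuous, we use direct substitution.
lim(x->-3) of 3x^2 - 5x + 2
= 3 * (-3)^2 - 5 * (-3) + 2
= 27 + 15 + 2
= 44

44


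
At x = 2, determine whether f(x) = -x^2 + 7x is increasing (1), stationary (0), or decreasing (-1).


Compute f'(x) to determine behavior:
f'(x) = -2x + 7
f'(2) = -2 * 2 + 7
= -4 + 7
= 3
Since f'(2) > 0, the function is increasing (1)

1


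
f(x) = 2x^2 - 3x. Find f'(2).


Differentiate term by term using power and sum rules:
f(x) = 2x^2 - 3x
f'(x) = 4x - 3
Substitute x = 2:
f'(2) = 4 * 2 - 3
= 8 - 3
= 5

5


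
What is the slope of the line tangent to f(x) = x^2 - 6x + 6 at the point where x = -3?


The slope of the tangent line equals f'(x) at the point.
f(x) = x^2 - 6x + 6
f'(x) = 2x - 6
At x = -3:
f'(-3) = 2 * (-3) - 6
= -6 - 6
= -12

-12


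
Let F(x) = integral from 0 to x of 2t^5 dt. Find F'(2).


By the Fundamental Theorem of Calculus (Part 1):
If F(x) = integral from 0 to x of f(t) dt, then F'(x) = f(x)
Here f(t) = 2t^5
So F'(x) = 2x^5
Evaluate at x = 2:
F'(2) = 2 * 2^5
= 2 * 32
= 64

64


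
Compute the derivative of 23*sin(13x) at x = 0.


Apply the chain rule to differentiate 23*sin(13x):
d/dx [23*sin(13x)]
= 23 * cos(13x) * d/dx(13x)
= 23 * 13 * cos(13x)
= 299 * cos(13x)
Evaluate at x = 0:
= 299 * cos(0)
= 299 * 1
= 299

299


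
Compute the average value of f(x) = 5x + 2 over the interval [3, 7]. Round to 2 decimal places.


Average value = 1/(b-a) * integral from a to b of f(x) dx
First compute the integral of 5x + 2:
F(x) = (5/2)x^2 + 2x
F(7) = 5/2 * 49 + 2 * 7 = 273/2
F(3) = 5/2 * 9 + 2 * 3 = 57/2
Integral = 273/2 - 57/2 = 108
Average = 108 / (7 - 3) = 108 / 4
= 27 = 27.00

27.00


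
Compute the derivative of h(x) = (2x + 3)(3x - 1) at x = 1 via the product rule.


Let u(x) = 2x + 3 and v(x) = 3x - 1
u'(x) = 2
v'(x) = 3
Product rule: h'(x) = u'(x)*v(x) + u(x)*v'(x)
= 2 * (3x - 1) + (2x + 3) * 3
At x = 1:
u(1) = 2 * 1 + 3 = 5
v(1) = 3 * 1 - 1 = 2
h'(1) = 2 * 2 + 5 * 3
= 4 + 15
= 19

19


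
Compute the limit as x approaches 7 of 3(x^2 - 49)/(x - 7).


Direct substitution gives 0/0, so we factor the numerator.
Factor: 3(x^2 - 49) = 3 * (x - 7)(x + 7)
Cancel the common factor (x - 7):
3(x^2 - 49)/(x - 7) = 3 * (x + 7)
Now substitute x = 7:
= 3 * (7 + 7) = 42

42


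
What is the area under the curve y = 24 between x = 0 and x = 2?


The area under a constant function y = 24 is a rectangle.
Width = 2 - 0 = 2
Height = 24
Area = width * height
= 2 * 24
= 48

48


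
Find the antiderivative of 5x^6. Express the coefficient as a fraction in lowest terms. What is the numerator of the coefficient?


Apply the power rule for integration:
integral of ax^n dx = a/(n+1) * x^(n+1) + C
integral of 5x^6 dx
= 5/7 * x^7 + C
The coefficient in lowest terms is 5/7, and its numerator is 5

5


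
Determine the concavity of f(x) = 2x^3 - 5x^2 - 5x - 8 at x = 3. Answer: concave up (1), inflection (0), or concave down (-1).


Concavity is determined by the sign of f''(x).
f(x) = 2x^3 - 5x^2 - 5x - 8
f'(x) = 6x^2 - 10x - 5
f''(x) = 12x - 10
f''(3) = 12 * 3 - 10
= 36 - 10
= 26
Since f''(3) > 0, the function is concave up (1)

1


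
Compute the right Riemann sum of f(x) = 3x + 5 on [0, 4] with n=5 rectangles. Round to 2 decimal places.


Right Riemann sum uses right endpoints of each subinterval.
Interval: [0, 4], n = 5
dx = (4 - 0) / 5 = 4/5
Right endpoints: [4/5, 8/5, 12/5, 16/5, 4]
f values: [37/5, 49/5, 61/5, 73/5, 17]
Sum = dx * (sum of f values)
= 4/5 * 61
= 244/5 = 48.80

48.80


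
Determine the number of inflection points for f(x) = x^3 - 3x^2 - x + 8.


Inflection points occur where f''(x) = 0 and concavity changes.
f(x) = x^3 - 3x^2 - x + 8
f'(x) = 3x^2 - 6x - 1
f''(x) = 6x - 6
Set f''(x) = 0:
6x - 6 = 0
x = 6 / 6 = 1
Since f''(x) is linear (degree 1), it changes sign at this point.
Therefore there is exactly 1 inflection point.

1


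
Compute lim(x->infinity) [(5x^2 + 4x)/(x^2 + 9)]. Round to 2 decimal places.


For limits at infinity with equal-degree polynomials,
we compare leading coefficients.
Numerator leading term: 5x^2
Denominator leading term: x^2
Divide both by x^2:
lim = (5 + 4/x) / (1 + 9/x^2)
As x -> infinity, the 1/x and 1/x^2 terms vanish:
= 5/1 = 5 = 5.00

5.00


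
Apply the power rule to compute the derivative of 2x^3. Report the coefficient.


We apply the power rule: d/dx [ax^n] = a*n * x^(n-1)
d/dx [2x^3]
= 2 * 3 * x^(3-1)
= 6x^2
The coefficient is 6

6


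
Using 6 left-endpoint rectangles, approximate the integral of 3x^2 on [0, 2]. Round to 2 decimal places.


Left Riemann sum uses left endpoints of each subinterval.
Interval: [0, 2], n = 6
dx = (2 - 0) / 6 = 1/3
Left endpoints: [0, 1/3, 2/3, 1, 4/3, 5/3]
f values: [0, 1/3, 4/3, 3, 16/3, 25/3]
Sum = dx * (sum of f values)
= 1/3 * 55/3
= 55/9 ≈ 6.11

6.11


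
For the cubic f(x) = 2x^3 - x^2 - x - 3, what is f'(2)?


Differentiate f(x) = 2x^3 - x^2 - x - 3 term by term:
f'(x) = 6x^2 - 2x - 1
Substitute x = 2:
f'(2) = 6 * 2^2 - 2 * 2 - 1
= 24 - 4 - 1
= 19

19


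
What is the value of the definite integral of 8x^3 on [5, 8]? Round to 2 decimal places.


Find the antiderivative of 8x^3:
F(x) = 8/4 * x^4
Apply the Fundamental Theorem of Calculus:
F(8) - F(5)
= 8/4 * 8^4 - 8/4 * 5^4
= 8/4 * (4096 - 625)
= 8/4 * 3471
= 6942 = 6942.00

6942.00


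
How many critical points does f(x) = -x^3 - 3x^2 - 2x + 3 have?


Find where f'(x) = 0:
f(x) = -x^3 - 3x^2 - 2x + 3
f'(x) = -3x^2 - 6x - 2
This is a quadratic in x. Use the discriminant to count real roots.
Discriminant = (-6)^2 - 4 * (-3) * (-2)
= 36 - 24
= 12
Since discriminant > 0, f'(x) = 0 has 2 real solutions.
Number of critical points: 2

2


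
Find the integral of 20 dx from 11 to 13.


The integral of a constant k over [a, b] equals k * (b - a).
integral from 11 to 13 of 20 dx
= 20 * (13 - 11)
= 20 * 2
= 40

40


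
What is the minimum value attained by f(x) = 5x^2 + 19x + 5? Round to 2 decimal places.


For a quadratic f(x) = ax^2 + bx + c with a > 0, the minimum is at the vertex.
Vertex x-coordinate: x = -b/(2a)
x = -(19) / (2 * 5)
x = -19/10
Substitute back to find the minimum value:
f(-19/10) = 5 * (-19/10)^2 + 19 * (-19/10) + 5
= 361/20 - 361/10 + 5
= -261/20 = -13.05

-13.05


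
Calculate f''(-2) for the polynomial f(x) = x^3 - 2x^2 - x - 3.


First derivative:
f'(x) = 3x^2 - 4x - 1
Second derivative:
f''(x) = 6x - 4
Substitute x = -2:
f''(-2) = 6 * (-2) - 4
= -12 - 4
= -16

-16


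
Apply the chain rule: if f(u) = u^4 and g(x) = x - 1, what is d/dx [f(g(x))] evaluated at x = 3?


Using the chain rule: (f(g(x)))' = f'(g(x)) * g'(x)
First, find g(3):
g(3) = 1 * 3 - 1 = 2
Next, f'(u) = 4u^3
And g'(x) = 1
So f'(g(3)) * g'(3)
= 4 * 2^3 * 1
= 4 * 8 * 1
= 32

32


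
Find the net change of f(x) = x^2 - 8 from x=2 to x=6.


Net change = f(b) - f(a)
f(x) = x^2 - 8
Compute f(6):
f(6) = 1 * 6^2 + 0 * 6 - 8
= 36 + 0 - 8
= 28
Compute f(2):
f(2) = 1 * 2^2 + 0 * 2 - 8
= 4 + 0 - 8
= -4
Net change = 28 - (-4) = 32

32


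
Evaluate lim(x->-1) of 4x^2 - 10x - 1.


Since polynomials are continuous, we use direct substitution.
lim(x->-1) of 4x^2 - 10x - 1
= 4 * (-1)^2 - 10 * (-1) - 1
= 4 + 10 - 1
= 13

13


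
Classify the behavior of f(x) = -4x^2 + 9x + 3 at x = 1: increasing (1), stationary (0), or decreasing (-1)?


Compute f'(x) to determine behavior:
f'(x) = -8x + 9
f'(1) = -8 * 1 + 9
= -8 + 9
= 1
Since f'(1) > 0, the function is increasing (1)

1


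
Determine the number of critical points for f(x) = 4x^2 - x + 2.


Find where f'(x) = 0:
f'(x) = 8x - 1
Set f'(x) = 0:
8x - 1 = 0
x = 1 / 8 = 1/8
This is a linear equation in x, so there is exactly one solution.
Number of critical points: 1

1


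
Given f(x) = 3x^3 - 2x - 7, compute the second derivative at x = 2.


First derivative:
f'(x) = 9x^2 - 2
Second derivative:
f''(x) = 18x
Substitute x = 2:
f''(2) = 18 * 2 + 0
= 36 + 0
= 36

36


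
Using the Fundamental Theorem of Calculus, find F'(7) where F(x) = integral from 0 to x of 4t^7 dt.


By the Fundamental Theorem of Calculus (Part 1):
If F(x) = integral from 0 to x of f(t) dt, then F'(x) = f(x)
Here f(t) = 4t^7
So F'(x) = 4x^7
Evaluate at x = 7:
F'(7) = 4 * 7^7
= 4 * 823543
= 3294172

3294172


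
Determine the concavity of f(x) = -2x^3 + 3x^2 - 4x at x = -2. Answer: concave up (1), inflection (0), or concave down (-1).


Concavity is determined by the sign of f''(x).
f(x) = -2x^3 + 3x^2 - 4x
f'(x) = -6x^2 + 6x - 4
f''(x) = -12x + 6
f''(-2) = -12 * (-2) + 6
= 24 + 6
= 30
Since f''(-2) > 0, the function is concave up (1)

1


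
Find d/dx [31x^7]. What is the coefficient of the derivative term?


We apply the power rule: d/dx [ax^n] = a*n * x^(n-1)
d/dx [31x^7]
= 31 * 7 * x^(7-1)
= 217x^6
The coefficient is 217

217


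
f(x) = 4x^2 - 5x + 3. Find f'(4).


Differentiate term by term using power and sum rules:
f(x) = 4x^2 - 5x + 3
f'(x) = 8x - 5
Substitute x = 4:
f'(4) = 8 * 4 - 5
= 32 - 5
= 27

27


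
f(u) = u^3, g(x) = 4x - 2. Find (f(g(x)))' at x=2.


Using the chain rule: (f(g(x)))' = f'(g(x)) * g'(x)
First, find g(2):
g(2) = 4 * 2 - 2 = 6
Next, f'(u) = 3u^2
And g'(x) = 4
So f'(g(2)) * g'(2)
= 3 * 6^2 * 4
= 3 * 36 * 4
= 432

432


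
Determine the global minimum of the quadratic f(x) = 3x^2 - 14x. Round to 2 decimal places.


For a quadratic f(x) = ax^2 + bx + c with a > 0, the minimum is at the vertex.
Vertex x-coordinate: x = -b/(2a)
x = -(-14) / (2 * 3)
x = 14/6 = 7/3
Substitute back to find the minimum value:
f(7/3) = 3 * (7/3)^2 - 14 * (7/3) + 0
= 49/3 - 98/3 + 0
= -49/3 ≈ -16.33

-16.33


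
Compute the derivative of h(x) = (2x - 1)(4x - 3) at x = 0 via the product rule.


Let u(x) = 2x - 1 and v(x) = 4x - 3
u'(x) = 2
v'(x) = 4
Product rule: h'(x) = u'(x)*v(x) + u(x)*v'(x)
= 2 * (4x - 3) + (2x - 1) * 4
At x = 0:
u(0) = 2 * 0 - 1 = -1
v(0) = 4 * 0 - 3 = -3
h'(0) = 2 * (-3) + (-1) * 4
= -6 - 4
= -10

-10


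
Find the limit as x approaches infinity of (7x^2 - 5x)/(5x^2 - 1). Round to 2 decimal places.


For limits at infinity with equal-degree polynomials,
we compare leading coefficients.
Numerator leading term: 7x^2
Denominator leading term: 5x^2
Divide both by x^2:
lim = (7 - 5/x) / (5 - 1/x^2)
As x -> infinity, the 1/x and 1/x^2 terms vanish:
= 7/5 = 1.40

1.40


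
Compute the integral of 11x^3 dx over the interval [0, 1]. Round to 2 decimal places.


Find the antiderivative of 11x^3:
F(x) = 11/4 * x^4
Apply the Fundamental Theorem of Calculus:
F(1) - F(0)
= 11/4 * 1^4 - 11/4 * 0^4
= 11/4 * (1 - 0)
= 11/4 * 1
= 11/4 = 2.75

2.75


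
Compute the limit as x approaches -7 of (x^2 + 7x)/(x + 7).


Direct substitution gives 0/0, so we factor the numerator.
Factor: (x^2 + 7x) = (x + 7)(x)
Cancel the common factor (x + 7):
(x^2 + 7x)/(x + 7) = (x)
Now substitute x = -7:
= (-7) - (0) = -7

-7


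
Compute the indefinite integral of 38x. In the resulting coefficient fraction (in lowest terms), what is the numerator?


Apply the power rule for integration:
integral of ax^n dx = a/(n+1) * x^(n+1) + C
integral of 38x dx
= 38/2 * x^2 + C
= 19 * x^2 + C
The coefficient in lowest terms is 19 = 19/1, so its numerator is 19

19


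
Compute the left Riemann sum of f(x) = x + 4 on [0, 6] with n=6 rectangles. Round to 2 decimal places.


Left Riemann sum uses left endpoints of each subinterval.
Interval: [0, 6], n = 6
dx = (6 - 0) / 6 = 1
Left endpoints: [0, 1, 2, 3, 4, 5]
f values: [4, 5, 6, 7, 8, 9]
Sum = dx * (sum of f values)
= 1 * 39
= 39 = 39.00

39.00


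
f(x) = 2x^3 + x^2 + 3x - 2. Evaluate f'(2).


Differentiate f(x) = 2x^3 + x^2 + 3x - 2 term by term:
f'(x) = 6x^2 + 2x + 3
Substitute x = 2:
f'(2) = 6 * 2^2 + 2 * 2 + 3
= 24 + 4 + 3
= 31

31


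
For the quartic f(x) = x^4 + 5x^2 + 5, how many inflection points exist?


Inflection points occur where f''(x) = 0 and concavity changes.
f(x) = x^4 + 5x^2 + 5
f'(x) = 4x^3 + 10x
f''(x) = 12x^2 + 10
This is a quadratic in x. Use the discriminant to count real roots.
Discriminant = (0)^2 - 4 * 12 * 10
= 0 - 480
= -480
Since discriminant < 0, f''(x) = 0 has no real solutions.
Number of inflection points: 0

0


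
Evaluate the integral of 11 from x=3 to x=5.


The integral of a constant k over [a, b] equals k * (b - a).
integral from 3 to 5 of 11 dx
= 11 * (5 - 3)
= 11 * 2
= 22

22


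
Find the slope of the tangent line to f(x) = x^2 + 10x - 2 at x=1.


The slope of the tangent line equals f'(x) at the point.
f(x) = x^2 + 10x - 2
f'(x) = 2x + 10
At x = 1:
f'(1) = 2 * 1 + 10
= 2 + 10
= 12

12


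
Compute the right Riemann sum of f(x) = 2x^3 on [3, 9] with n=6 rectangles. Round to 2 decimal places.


Right Riemann sum uses right endpoints of each subinterval.
Interval: [3, 9], n = 6
dx = (9 - 3) / 6 = 1
Right endpoints: [4, 5, 6, 7, 8, 9]
f values: [128, 250, 432, 686, 1024, 1458]
Sum = dx * (sum of f values)
= 1 * 3978
= 3978 = 3978.00

3978.00


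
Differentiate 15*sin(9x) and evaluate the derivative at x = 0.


Apply the chain rule to differentiate 15*sin(9x):
d/dx [15*sin(9x)]
= 15 * cos(9x) * d/dx(9x)
= 15 * 9 * cos(9x)
= 135 * cos(9x)
Evaluate at x = 0:
= 135 * cos(0)
= 135 * 1
= 135

135


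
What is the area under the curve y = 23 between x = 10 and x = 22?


The area under a constant function y = 23 is a rectangle.
Width = 22 - 10 = 12
Height = 23
Area = width * height
= 12 * 23
= 276

276


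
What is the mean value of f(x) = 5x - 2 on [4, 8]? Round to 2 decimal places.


Average value = 1/(b-a) * integral from a to b of f(x) dx
First compute the integral of 5x - 2:
F(x) = (5/2)x^2 - 2x
F(8) = 5/2 * 64 - 2 * 8 = 144
F(4) = 5/2 * 16 - 2 * 4 = 32
Integral = 144 - 32 = 112
Average = 112 / (8 - 4) = 112 / 4
= 28 = 28.00

28.00


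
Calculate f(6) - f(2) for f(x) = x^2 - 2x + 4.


Net change = f(b) - f(a)
f(x) = x^2 - 2x + 4
Compute f(6):
f(6) = 1 * 6^2 - 2 * 6 + 4
= 36 - 12 + 4
= 28
Compute f(2):
f(2) = 1 * 2^2 - 2 * 2 + 4
= 4 - 4 + 4
= 4
Net change = 28 - 4 = 24

24


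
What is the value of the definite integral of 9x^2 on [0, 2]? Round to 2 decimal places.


Find the antiderivative of 9x^2:
F(x) = 9/3 * x^3
Apply the Fundamental Theorem of Calculus:
F(2) - F(0)
= 9/3 * 2^3 - 9/3 * 0^3
= 9/3 * (8 - 0)
= 9/3 * 8
= 24 = 24.00

24.00


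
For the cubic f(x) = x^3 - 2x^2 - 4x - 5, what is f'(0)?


Differentiate f(x) = x^3 - 2x^2 - 4x - 5 term by term:
f'(x) = 3x^2 - 4x - 4
Substitute x = 0:
f'(0) = 3 * 0^2 - 4 * 0 - 4
= 0 + 0 - 4
= -4

-4


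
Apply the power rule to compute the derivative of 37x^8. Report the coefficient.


We apply the power rule: d/dx [ax^n] = a*n * x^(n-1)
d/dx [37x^8]
= 37 * 8 * x^(8-1)
= 296x^7
The coefficient is 296

296


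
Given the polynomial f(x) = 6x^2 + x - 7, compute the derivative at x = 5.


Differentiate term by term using power and sum rules:
f(x) = 6x^2 + x - 7
f'(x) = 12x + 1
Substitute x = 5:
f'(5) = 12 * 5 + 1
= 60 + 1
= 61

61


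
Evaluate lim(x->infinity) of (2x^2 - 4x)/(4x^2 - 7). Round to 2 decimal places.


For limits at infinity with equal-degree polynomials,
we compare leading coefficients.
Numerator leading term: 2x^2
Denominator leading term: 4x^2
Divide both by x^2:
lim = (2 - 4/x) / (4 - 7/x^2)
As x -> infinity, the 1/x and 1/x^2 terms vanish:
= 2/4 = 1/2 = 0.50

0.50


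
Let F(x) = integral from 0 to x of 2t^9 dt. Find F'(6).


By the Fundamental Theorem of Calculus (Part 1):
If F(x) = integral from 0 to x of f(t) dt, then F'(x) = f(x)
Here f(t) = 2t^9
So F'(x) = 2x^9
Evaluate at x = 6:
F'(6) = 2 * 6^9
= 2 * 10077696
= 20155392

20155392


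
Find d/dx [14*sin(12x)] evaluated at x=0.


Apply the chain rule to differentiate 14*sin(12x):
d/dx [14*sin(12x)]
= 14 * cos(12x) * d/dx(12x)
= 14 * 12 * cos(12x)
= 168 * cos(12x)
Evaluate at x = 0:
= 168 * cos(0)
= 168 * 1
= 168

168


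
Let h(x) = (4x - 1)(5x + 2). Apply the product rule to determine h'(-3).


Let u(x) = 4x - 1 and v(x) = 5x + 2
u'(x) = 4
v'(x) = 5
Product rule: h'(x) = u'(x)*v(x) + u(x)*v'(x)
= 4 * (5x + 2) + (4x - 1) * 5
At x = -3:
u(-3) = 4 * (-3) - 1 = -13
v(-3) = 5 * (-3) + 2 = -13
h'(-3) = 4 * (-13) + (-13) * 5
= -52 - 65
= -117

-117


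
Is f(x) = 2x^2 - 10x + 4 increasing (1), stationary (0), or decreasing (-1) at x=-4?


Compute f'(x) to determine behavior:
f'(x) = 4x - 10
f'(-4) = 4 * (-4) - 10
= -16 - 10
= -26
Since f'(-4) < 0, the function is decreasing (-1)

-1


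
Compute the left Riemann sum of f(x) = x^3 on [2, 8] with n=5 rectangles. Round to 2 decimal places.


Left Riemann sum uses left endpoints of each subinterval.
Interval: [2, 8], n = 5
dx = (8 - 2) / 5 = 6/5
Left endpoints: [2, 16/5, 22/5, 28/5, 34/5]
f values: [8, 4096/125, 10648/125, 21952/125, 39304/125]
Sum = dx * (sum of f values)
= 6/5 * 616
= 3696/5 = 739.20

739.20


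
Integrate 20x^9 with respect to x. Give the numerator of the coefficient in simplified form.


Apply the power rule for integration:
integral of ax^n dx = a/(n+1) * x^(n+1) + C
integral of 20x^9 dx
= 20/10 * x^10 + C
= 2 * x^10 + C
The coefficient in lowest terms is 2 = 2/1, so its numerator is 2

2


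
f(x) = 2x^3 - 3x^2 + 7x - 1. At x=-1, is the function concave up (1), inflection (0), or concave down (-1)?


Concavity is determined by the sign of f''(x).
f(x) = 2x^3 - 3x^2 + 7x - 1
f'(x) = 6x^2 - 6x + 7
f''(x) = 12x - 6
f''(-1) = 12 * (-1) - 6
= -12 - 6
= -18
Since f''(-1) < 0, the function is concave down (-1)

-1


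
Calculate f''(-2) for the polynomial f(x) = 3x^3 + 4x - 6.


First derivative:
f'(x) = 9x^2 + 4
Second derivative:
f''(x) = 18x
Substitute x = -2:
f''(-2) = 18 * (-2) + 0
= -36 + 0
= -36

-36


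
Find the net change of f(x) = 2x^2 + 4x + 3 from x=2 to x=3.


Net change = f(b) - f(a)
f(x) = 2x^2 + 4x + 3
Compute f(3):
f(3) = 2 * 3^2 + 4 * 3 + 3
= 18 + 12 + 3
= 33
Compute f(2):
f(2) = 2 * 2^2 + 4 * 2 + 3
= 8 + 8 + 3
= 19
Net change = 33 - 19 = 14

14


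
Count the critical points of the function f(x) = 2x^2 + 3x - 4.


Find where f'(x) = 0:
f'(x) = 4x + 3
Set f'(x) = 0:
4x + 3 = 0
x = -3 / 4 = -3/4
This is a linear equation in x, so there is exactly one solution.
Number of critical points: 1

1


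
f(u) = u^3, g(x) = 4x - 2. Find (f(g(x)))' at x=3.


Using the chain rule: (f(g(x)))' = f'(g(x)) * g'(x)
First, find g(3):
g(3) = 4 * 3 - 2 = 10
Next, f'(u) = 3u^2
And g'(x) = 4
So f'(g(3)) * g'(3)
= 3 * 10^2 * 4
= 3 * 100 * 4
= 1200

1200


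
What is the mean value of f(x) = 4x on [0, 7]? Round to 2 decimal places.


Average value = 1/(b-a) * integral from a to b of f(x) dx
First compute the integral of 4x:
F(x) = 2x^2
F(7) = 2 * 49 + 0 * 7 = 98
F(0) = 2 * 0 + 0 * 0 = 0
Integral = 98 - 0 = 98
Average = 98 / (7 - 0) = 98 / 7
= 14 = 14.00

14.00


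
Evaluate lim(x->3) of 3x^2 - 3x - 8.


Since polynomials are continuous, we use direct substitution.
lim(x->3) of 3x^2 - 3x - 8
= 3 * 3^2 - 3 * 3 - 8
= 27 - 9 - 8
= 10

10


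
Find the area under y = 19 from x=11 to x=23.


The area under a constant function y = 19 is a rectangle.
Width = 23 - 11 = 12
Height = 19
Area = width * height
= 12 * 19
= 228

228


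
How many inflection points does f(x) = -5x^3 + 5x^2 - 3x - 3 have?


Inflection points occur where f''(x) = 0 and concavity changes.
f(x) = -5x^3 + 5x^2 - 3x - 3
f'(x) = -15x^2 + 10x - 3
f''(x) = -30x + 10
Set f''(x) = 0:
-30x + 10 = 0
x = -10 / (-30) = 1/3
Since f''(x) is linear (degree 1), it changes sign at this point.
Therefore there is exactly 1 inflection point.

1


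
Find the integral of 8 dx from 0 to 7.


The integral of a constant k over [a, b] equals k * (b - a).
integral from 0 to 7 of 8 dx
= 8 * (7 - 0)
= 8 * 7
= 56

56


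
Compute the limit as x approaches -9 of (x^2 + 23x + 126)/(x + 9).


Direct substitution gives 0/0, so we factor the numerator.
Factor: (x^2 + 23x + 126) = (x + 9)(x + 14)
Cancel the common factor (x + 9):
(x^2 + 23x + 126)/(x + 9) = (x + 14)
Now substitute x = -9:
= (-9) - (-14) = 5

5


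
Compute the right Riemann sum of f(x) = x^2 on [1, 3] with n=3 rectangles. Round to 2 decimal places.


Right Riemann sum uses right endpoints of each subinterval.
Interval: [1, 3], n = 3
dx = (3 - 1) / 3 = 2/3
Right endpoints: [5/3, 7/3, 3]
f values: [25/9, 49/9, 9]
Sum = dx * (sum of f values)
= 2/3 * 155/9
= 310/27 ≈ 11.48

11.48


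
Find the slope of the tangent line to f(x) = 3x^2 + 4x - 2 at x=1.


The slope of the tangent line equals f'(x) at the point.
f(x) = 3x^2 + 4x - 2
f'(x) = 6x + 4
At x = 1:
f'(1) = 6 * 1 + 4
= 6 + 4
= 10

10


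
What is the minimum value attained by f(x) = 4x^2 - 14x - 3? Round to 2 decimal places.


For a quadratic f(x) = ax^2 + bx + c with a > 0, the minimum is at the vertex.
Vertex x-coordinate: x = -b/(2a)
x = -(-14) / (2 * 4)
x = 14/8 = 7/4
Substitute back to find the minimum value:
f(7/4) = 4 * (7/4)^2 - 14 * (7/4) - 3
= 49/4 - 49/2 - 3
= -61/4 = -15.25

-15.25


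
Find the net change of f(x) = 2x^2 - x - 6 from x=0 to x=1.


Net change = f(b) - f(a)
f(x) = 2x^2 - x - 6
Compute f(1):
f(1) = 2 * 1^2 - 1 * 1 - 6
= 2 - 1 - 6
= -5
Compute f(0):
f(0) = 2 * 0^2 - 1 * 0 - 6
= 0 + 0 - 6
= -6
Net change = -5 - (-6) = 1

1


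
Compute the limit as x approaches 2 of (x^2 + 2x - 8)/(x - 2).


Direct substitution gives 0/0, so we factor the numerator.
Factor: (x^2 + 2x - 8) = (x - 2)(x + 4)
Cancel the common factor (x - 2):
(x^2 + 2x - 8)/(x - 2) = (x + 4)
Now substitute x = 2:
= (2) - (-4) = 6

6


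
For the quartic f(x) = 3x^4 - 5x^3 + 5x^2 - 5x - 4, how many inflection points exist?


Inflection points occur where f''(x) = 0 and concavity changes.
f(x) = 3x^4 - 5x^3 + 5x^2 - 5x - 4
f'(x) = 12x^3 - 15x^2 + 10x - 5
f''(x) = 36x^2 - 30x + 10
This is a quadratic in x. Use the discriminant to count real roots.
Discriminant = (-30)^2 - 4 * 36 * 10
= 900 - 1440
= -540
Since discriminant < 0, f''(x) = 0 has no real solutions.
Number of inflection points: 0

0


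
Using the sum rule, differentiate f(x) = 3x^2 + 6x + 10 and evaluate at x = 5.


Differentiate term by term using power and sum rules:
f(x) = 3x^2 + 6x + 10
f'(x) = 6x + 6
Substitute x = 5:
f'(5) = 6 * 5 + 6
= 30 + 6
= 36

36


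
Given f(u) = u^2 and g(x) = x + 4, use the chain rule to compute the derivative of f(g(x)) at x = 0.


Using the chain rule: (f(g(x)))' = f'(g(x)) * g'(x)
First, find g(0):
g(0) = 1 * 0 + 4 = 4
Next, f'(u) = 2u
And g'(x) = 1
So f'(g(0)) * g'(0)
= 2 * 4 * 1
= 8

8


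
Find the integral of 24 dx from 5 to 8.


The integral of a constant k over [a, b] equals k * (b - a).
integral from 5 to 8 of 24 dx
= 24 * (8 - 5)
= 24 * 3
= 72

72


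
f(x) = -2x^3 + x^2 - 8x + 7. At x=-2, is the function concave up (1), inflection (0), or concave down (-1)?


Concavity is determined by the sign of f''(x).
f(x) = -2x^3 + x^2 - 8x + 7
f'(x) = -6x^2 + 2x - 8
f''(x) = -12x + 2
f''(-2) = -12 * (-2) + 2
= 24 + 2
= 26
Since f''(-2) > 0, the function is concave up (1)

1


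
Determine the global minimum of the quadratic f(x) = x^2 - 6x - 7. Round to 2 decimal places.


For a quadratic f(x) = ax^2 + bx + c with a > 0, the minimum is at the vertex.
Vertex x-coordinate: x = -b/(2a)
x = -(-6) / (2 * 1)
x = 6/2 = 3
Substitute back to find the minimum value:
f(3) = 1 * 3^2 - 6 * 3 - 7
= 9 - 18 - 7
= -16 = -16.00

-16.00
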